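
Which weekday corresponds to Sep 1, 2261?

Doomsday rule: the anchor day for the 2200s is Friday. For year 61: 61÷12 = 5 r 1, and 1÷4 = 0, so 5+1+0 = 6.
Friday + 6 ≡ Thursday — that's 2261's doomsday.
In September the doomsday date is Sep 5.
Sep 1 is 4 days before Sep 5; 4 mod 7 = 4, so Thursday − 4 = Sunday.

Sunday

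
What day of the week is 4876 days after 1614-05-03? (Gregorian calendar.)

First find the weekday of May 3, 1614. Doomsday rule: the anchor day for the 1600s is Tuesday. For year 14: 14÷12 = 1 r 2, and 2÷4 = 0, so 1+2+0 = 3.
Tuesday + 3 ≡ Friday — that's 1614's doomsday.
In May the doomsday date is May 9.
May 3 is 6 days before May 9; 6 mod 7 = 6, so Friday − 6 = Saturday.
4876 mod 7 = 4, so 4876 days after a Saturday is Saturday + 4 = Wednesday.

Wednesday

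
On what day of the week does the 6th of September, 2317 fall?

Thursday

Doomsday rule: the anchor day for the 2300s is Wednesday. For year 17: 17÷12 = 1 r 5, and 5÷4 = 1, so 1+5+1 = 7.
Wednesday + 7 ≡ Wednesday — that's 2317's doomsday.
In September the doomsday date is Sep 5.
Sep 6 is 1 day after Sep 5; 1 mod 7 = 1, so Wednesday + 1 = Thursday.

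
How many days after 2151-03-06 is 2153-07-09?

Mar 6, 2151 → Mar 6, 2152: 366 days (Feb 29, 2152 is in that span).
Mar 6, 2152 → Mar 6, 2153: 365 days.
Mar 6, 2153 → Apr 6, 2153: 31 days (March has 31).
Apr 6, 2153 → May 6, 2153: 30 days (April has 30).
May 6, 2153 → Jun 6, 2153: 31 days (May has 31).
Jun 6, 2153 → Jul 6, 2153: 30 days (June has 30).
Jul 6, 2153 → Jul 9, 2153: 3 days.
Total: 856 days.

856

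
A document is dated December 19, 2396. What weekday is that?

Doomsday rule: the anchor day for the 2300s is Wednesday. For year 96: 96÷12 = 8 r 0, and 0÷4 = 0, so 8+0+0 = 8.
Wednesday + 8 ≡ Thursday — that's 2396's doomsday.
In December the doomsday date is Dec 12.
Dec 19 is 7 days after Dec 12; 7 mod 7 = 0, so Thursday + 0 = Thursday.

Thursday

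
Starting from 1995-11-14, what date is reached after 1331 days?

+366 (one year; includes Feb 29, 1996) → Nov 14, 1996 (965 left).
+365 (one year) → Nov 14, 1997 (600 left).
+365 (one year) → Nov 14, 1998 (235 left).
Nov has 30 days: +17 → Dec 1, 1998 (218 left).
Dec has 31 days: +31 → Jan 1, 1999 (187 left).
Jan has 31 days: +31 → Feb 1, 1999 (156 left).
Feb has 28 days: +28 → Mar 1, 1999 (128 left).
Mar has 31 days: +31 → Apr 1, 1999 (97 left).
Apr has 30 days: +30 → May 1, 1999 (67 left).
May has 31 days: +31 → Jun 1, 1999 (36 left).
Jun has 30 days: +30 → Jul 1, 1999 (6 left).
+6 → Jul 7, 1999.

July 7, 1999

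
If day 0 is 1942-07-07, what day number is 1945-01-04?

Jul 7, 1942 → Jul 7, 1943: 365 days.
Jul 7, 1943 → Jul 7, 1944: 366 days (Feb 29, 1944 is in that span).
Jul 7, 1944 → Aug 7, 1944: 31 days (July has 31).
Aug 7, 1944 → Sep 7, 1944: 31 days (August has 31).
Sep 7, 1944 → Oct 7, 1944: 30 days (September has 30).
Oct 7, 1944 → Nov 7, 1944: 31 days (October has 31).
Nov 7, 1944 → Dec 7, 1944: 30 days (November has 30).
Dec 7, 1944 → Jan 4, 1945: 28 days.
Total: 912 days.

912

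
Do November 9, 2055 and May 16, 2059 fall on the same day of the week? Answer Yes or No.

No

From Nov 9, 2055 to May 16, 2059 is 1284 days.
1284 mod 7 = 3, so they are different weekdays.
(Nov 9, 2055 is a Tuesday; May 16, 2059 is a Friday.)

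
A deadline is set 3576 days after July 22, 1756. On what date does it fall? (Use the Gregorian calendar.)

May 7, 1766

+365 (one year) → Jul 22, 1757 (3211 left).
+365 (one year) → Jul 22, 1758 (2846 left).
+365 (one year) → Jul 22, 1759 (2481 left).
+366 (one year; includes Feb 29, 1760) → Jul 22, 1760 (2115 left).
+365 (one year) → Jul 22, 1761 (1750 left).
+365 (one year) → Jul 22, 1762 (1385 left).
+365 (one year) → Jul 22, 1763 (1020 left).
+366 (one year; includes Feb 29, 1764) → Jul 22, 1764 (654 left).
+365 (one year) → Jul 22, 1765 (289 left).
Jul has 31 days: +10 → Aug 1, 1765 (279 left).
Aug has 31 days: +31 → Sep 1, 1765 (248 left).
Sep has 30 days: +30 → Oct 1, 1765 (218 left).
Oct has 31 days: +31 → Nov 1, 1765 (187 left).
Nov has 30 days: +30 → Dec 1, 1765 (157 left).
Dec has 31 days: +31 → Jan 1, 1766 (126 left).
Jan has 31 days: +31 → Feb 1, 1766 (95 left).
Feb has 28 days: +28 → Mar 1, 1766 (67 left).
Mar has 31 days: +31 → Apr 1, 1766 (36 left).
Apr has 30 days: +30 → May 1, 1766 (6 left).
+6 → May 7, 1766.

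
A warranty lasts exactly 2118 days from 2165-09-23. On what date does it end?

July 12, 2171

+365 (one year) → Sep 23, 2166 (1753 left).
+365 (one year) → Sep 23, 2167 (1388 left).
+366 (one year; includes Feb 29, 2168) → Sep 23, 2168 (1022 left).
+365 (one year) → Sep 23, 2169 (657 left).
+365 (one year) → Sep 23, 2170 (292 left).
Sep has 30 days: +8 → Oct 1, 2170 (284 left).
Oct has 31 days: +31 → Nov 1, 2170 (253 left).
Nov has 30 days: +30 → Dec 1, 2170 (223 left).
Dec has 31 days: +31 → Jan 1, 2171 (192 left).
Jan has 31 days: +31 → Feb 1, 2171 (161 left).
Feb has 28 days: +28 → Mar 1, 2171 (133 left).
Mar has 31 days: +31 → Apr 1, 2171 (102 left).
Apr has 30 days: +30 → May 1, 2171 (72 left).
May has 31 days: +31 → Jun 1, 2171 (41 left).
Jun has 30 days: +30 → Jul 1, 2171 (11 left).
+11 → Jul 12, 2171.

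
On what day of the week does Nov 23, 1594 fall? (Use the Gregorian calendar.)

Doomsday rule: the anchor day for the 1500s is Wednesday. For year 94: 94÷12 = 7 r 10, and 10÷4 = 2, so 7+10+2 = 19.
Wednesday + 19 ≡ Monday — that's 1594's doomsday.
In November the doomsday date is Nov 7.
Nov 23 is 16 days after Nov 7; 16 mod 7 = 2, so Monday + 2 = Wednesday.

Wednesday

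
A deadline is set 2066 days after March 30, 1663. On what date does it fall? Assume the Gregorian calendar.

+366 (one year; includes Feb 29, 1664) → Mar 30, 1664 (1700 left).
+365 (one year) → Mar 30, 1665 (1335 left).
+365 (one year) → Mar 30, 1666 (970 left).
+365 (one year) → Mar 30, 1667 (605 left).
+366 (one year; includes Feb 29, 1668) → Mar 30, 1668 (239 left).
Mar has 31 days: +2 → Apr 1, 1668 (237 left).
Apr has 30 days: +30 → May 1, 1668 (207 left).
May has 31 days: +31 → Jun 1, 1668 (176 left).
Jun has 30 days: +30 → Jul 1, 1668 (146 left).
Jul has 31 days: +31 → Aug 1, 1668 (115 left).
Aug has 31 days: +31 → Sep 1, 1668 (84 left).
Sep has 30 days: +30 → Oct 1, 1668 (54 left).
Oct has 31 days: +31 → Nov 1, 1668 (23 left).
+23 → Nov 24, 1668.

November 24, 1668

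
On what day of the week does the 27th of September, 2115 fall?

Friday

Doomsday rule: the anchor day for the 2100s is Sunday. For year 15: 15÷12 = 1 r 3, and 3÷4 = 0, so 1+3+0 = 4.
Sunday + 4 ≡ Thursday — that's 2115's doomsday.
In September the doomsday date is Sep 5.
Sep 27 is 22 days after Sep 5; 22 mod 7 = 1, so Thursday + 1 = Friday.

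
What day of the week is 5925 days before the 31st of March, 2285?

Saturday

Mar 31, 2285 is a Tuesday.
5925 mod 7 = 3, so 5925 days before a Tuesday is Tuesday − 3 = Saturday.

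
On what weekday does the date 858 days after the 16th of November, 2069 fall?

Nov 16, 2069 is a Saturday.
858 mod 7 = 4, so 858 days after a Saturday is Saturday + 4 = Wednesday.

Wednesday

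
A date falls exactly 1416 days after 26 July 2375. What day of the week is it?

Monday

First find the weekday of Jul 26, 2375. Doomsday rule: the anchor day for the 2300s is Wednesday. For year 75: 75÷12 = 6 r 3, and 3÷4 = 0, so 6+3+0 = 9.
Wednesday + 9 ≡ Friday — that's 2375's doomsday.
In July the doomsday date is Jul 11.
Jul 26 is 15 days after Jul 11; 15 mod 7 = 1, so Friday + 1 = Saturday.
1416 mod 7 = 2, so 1416 days after a Saturday is Saturday + 2 = Monday.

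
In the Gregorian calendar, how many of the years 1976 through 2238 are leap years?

64

Multiples of 4 in [1976,2238]: 66.
Of those, multiples of 100: 3 (not leap unless ÷400).
Multiples of 400: 1.
Leap years = 66 − 3 + 1 = 64.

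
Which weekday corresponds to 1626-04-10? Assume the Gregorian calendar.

Doomsday rule: the anchor day for the 1600s is Tuesday. For year 26: 26÷12 = 2 r 2, and 2÷4 = 0, so 2+2+0 = 4.
Tuesday + 4 ≡ Saturday — that's 1626's doomsday.
In April the doomsday date is Apr 4.
Apr 10 is 6 days after Apr 4; 6 mod 7 = 6, so Saturday + 6 = Friday.

Friday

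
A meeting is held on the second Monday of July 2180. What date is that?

July 1, 2180 is a Saturday.
The first Monday is therefore July 3 (2 days later).
The second Monday is 3 + 1×7 = July 10.

July 10, 2180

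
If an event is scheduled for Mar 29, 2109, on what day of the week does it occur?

Doomsday rule: the anchor day for the 2100s is Sunday. For year 09: 9÷12 = 0 r 9, and 9÷4 = 2, so 0+9+2 = 11.
Sunday + 11 ≡ Thursday — that's 2109's doomsday.
In March the doomsday date is Mar 14.
Mar 29 is 15 days after Mar 14; 15 mod 7 = 1, so Thursday + 1 = Friday.

Friday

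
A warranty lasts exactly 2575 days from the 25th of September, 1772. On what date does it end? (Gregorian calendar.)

October 14, 1779

+365 (one year) → Sep 25, 1773 (2210 left).
+365 (one year) → Sep 25, 1774 (1845 left).
+365 (one year) → Sep 25, 1775 (1480 left).
+366 (one year; includes Feb 29, 1776) → Sep 25, 1776 (1114 left).
+365 (one year) → Sep 25, 1777 (749 left).
+365 (one year) → Sep 25, 1778 (384 left).
Sep has 30 days: +6 → Oct 1, 1778 (378 left).
Oct has 31 days: +31 → Nov 1, 1778 (347 left).
Nov has 30 days: +30 → Dec 1, 1778 (317 left).
Dec has 31 days: +31 → Jan 1, 1779 (286 left).
Jan has 31 days: +31 → Feb 1, 1779 (255 left).
Feb has 28 days: +28 → Mar 1, 1779 (227 left).
Mar has 31 days: +31 → Apr 1, 1779 (196 left).
Apr has 30 days: +30 → May 1, 1779 (166 left).
May has 31 days: +31 → Jun 1, 1779 (135 left).
Jun has 30 days: +30 → Jul 1, 1779 (105 left).
Jul has 31 days: +31 → Aug 1, 1779 (74 left).
Aug has 31 days: +31 → Sep 1, 1779 (43 left).
Sep has 30 days: +30 → Oct 1, 1779 (13 left).
+13 → Oct 14, 1779.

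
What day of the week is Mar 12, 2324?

Doomsday rule: the anchor day for the 2300s is Wednesday. For year 24: 24÷12 = 2 r 0, and 0÷4 = 0, so 2+0+0 = 2.
Wednesday + 2 ≡ Friday — that's 2324's doomsday.
In March the doomsday date is Mar 14.
Mar 12 is 2 days before Mar 14; 2 mod 7 = 2, so Friday − 2 = Wednesday.

Wednesday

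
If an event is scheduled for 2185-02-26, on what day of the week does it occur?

Doomsday rule: the anchor day for the 2100s is Sunday. For year 85: 85÷12 = 7 r 1, and 1÷4 = 0, so 7+1+0 = 8.
Sunday + 8 ≡ Monday — that's 2185's doomsday.
In February the doomsday date is Feb 28 (2185 is not a leap year).
Feb 26 is 2 days before Feb 28; 2 mod 7 = 2, so Monday − 2 = Saturday.

Saturday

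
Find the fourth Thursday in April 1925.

April 1, 1925 is a Wednesday.
The first Thursday is therefore April 2 (1 days later).
The fourth Thursday is 2 + 3×7 = April 23.

April 23, 1925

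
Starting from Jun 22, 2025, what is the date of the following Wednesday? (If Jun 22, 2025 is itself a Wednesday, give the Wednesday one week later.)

June 25, 2025

Jun 22, 2025 is a Sunday.
From Sunday to the next Wednesday is 3 days.
Jun 22, 2025 + 3 = Jun 25, 2025.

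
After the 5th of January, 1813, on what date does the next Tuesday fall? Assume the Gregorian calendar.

Jan 5, 1813 is a Tuesday.
From Tuesday to the next Tuesday is 7 days.
Jan 5, 1813 + 7 = Jan 12, 1813.

January 12, 1813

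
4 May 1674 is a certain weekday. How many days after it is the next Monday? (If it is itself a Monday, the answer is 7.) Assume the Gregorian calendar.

3

May 4, 1674 is a Friday.
From Friday to the next Monday is 3 days.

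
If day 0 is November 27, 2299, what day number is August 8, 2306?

2445

Nov 27, 2299 → Nov 27, 2300: 365 days.
Nov 27, 2300 → Nov 27, 2301: 365 days.
Nov 27, 2301 → Nov 27, 2302: 365 days.
Nov 27, 2302 → Nov 27, 2303: 365 days.
Nov 27, 2303 → Nov 27, 2304: 366 days (Feb 29, 2304 is in that span).
Nov 27, 2304 → Nov 27, 2305: 365 days.
Nov 27, 2305 → Dec 27, 2305: 30 days (November has 30).
Dec 27, 2305 → Jan 27, 2306: 31 days (December has 31).
Jan 27, 2306 → Feb 27, 2306: 31 days (January has 31).
Feb 27, 2306 → Mar 27, 2306: 28 days (February has 28).
Mar 27, 2306 → Apr 27, 2306: 31 days (March has 31).
Apr 27, 2306 → May 27, 2306: 30 days (April has 30).
May 27, 2306 → Jun 27, 2306: 31 days (May has 31).
Jun 27, 2306 → Jul 27, 2306: 30 days (June has 30).
Jul 27, 2306 → Aug 8, 2306: 12 days.
Total: 2445 days.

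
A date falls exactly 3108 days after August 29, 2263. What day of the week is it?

Saturday

Aug 29, 2263 is a Saturday.
3108 mod 7 = 0, so 3108 days after a Saturday is Saturday + 0 = Saturday.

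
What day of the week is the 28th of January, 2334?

Doomsday rule: the anchor day for the 2300s is Wednesday. For year 34: 34÷12 = 2 r 10, and 10÷4 = 2, so 2+10+2 = 14.
Wednesday + 14 ≡ Wednesday — that's 2334's doomsday.
In January the doomsday date is Jan 3 (2334 is not a leap year).
Jan 28 is 25 days after Jan 3; 25 mod 7 = 4, so Wednesday + 4 = Sunday.

Sunday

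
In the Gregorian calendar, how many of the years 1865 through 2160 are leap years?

Multiples of 4 in [1865,2160]: 74.
Of those, multiples of 100: 3 (not leap unless ÷400).
Multiples of 400: 1.
Leap years = 74 − 3 + 1 = 72.

72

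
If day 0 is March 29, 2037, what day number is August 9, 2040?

1229

Mar 29, 2037 → Mar 29, 2038: 365 days.
Mar 29, 2038 → Mar 29, 2039: 365 days.
Mar 29, 2039 → Mar 29, 2040: 366 days (Feb 29, 2040 is in that span).
Mar 29, 2040 → Apr 29, 2040: 31 days (March has 31).
Apr 29, 2040 → May 29, 2040: 30 days (April has 30).
May 29, 2040 → Jun 29, 2040: 31 days (May has 31).
Jun 29, 2040 → Jul 29, 2040: 30 days (June has 30).
Jul 29, 2040 → Aug 9, 2040: 11 days.
Total: 1229 days.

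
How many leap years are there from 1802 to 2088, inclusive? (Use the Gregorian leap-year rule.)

71

Multiples of 4 in [1802,2088]: 72.
Of those, multiples of 100: 2 (not leap unless ÷400).
Multiples of 400: 1.
Leap years = 72 − 2 + 1 = 71.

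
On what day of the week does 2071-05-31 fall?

Sunday

January 1, 2071 is a Thursday.
Jan 1, 2071 → Feb 1, 2071: 31 days (January has 31).
Feb 1, 2071 → Mar 1, 2071: 28 days (February has 28).
Mar 1, 2071 → Apr 1, 2071: 31 days (March has 31).
Apr 1, 2071 → May 1, 2071: 30 days (April has 30).
May 1, 2071 → May 31, 2071: 30 days.
Total: 150 days.
150 mod 7 = 3, so Thursday + 3 = Sunday.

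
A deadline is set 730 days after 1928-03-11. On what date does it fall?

+365 (one year) → Mar 11, 1929 (365 left).
Mar has 31 days: +21 → Apr 1, 1929 (344 left).
Apr has 30 days: +30 → May 1, 1929 (314 left).
May has 31 days: +31 → Jun 1, 1929 (283 left).
Jun has 30 days: +30 → Jul 1, 1929 (253 left).
Jul has 31 days: +31 → Aug 1, 1929 (222 left).
Aug has 31 days: +31 → Sep 1, 1929 (191 left).
Sep has 30 days: +30 → Oct 1, 1929 (161 left).
Oct has 31 days: +31 → Nov 1, 1929 (130 left).
Nov has 30 days: +30 → Dec 1, 1929 (100 left).
Dec has 31 days: +31 → Jan 1, 1930 (69 left).
Jan has 31 days: +31 → Feb 1, 1930 (38 left).
Feb has 28 days: +28 → Mar 1, 1930 (10 left).
+10 → Mar 11, 1930.

March 11, 1930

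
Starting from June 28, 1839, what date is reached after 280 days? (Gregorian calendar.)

April 3, 1840

Jun has 30 days: +3 → Jul 1, 1839 (277 left).
Jul has 31 days: +31 → Aug 1, 1839 (246 left).
Aug has 31 days: +31 → Sep 1, 1839 (215 left).
Sep has 30 days: +30 → Oct 1, 1839 (185 left).
Oct has 31 days: +31 → Nov 1, 1839 (154 left).
Nov has 30 days: +30 → Dec 1, 1839 (124 left).
Dec has 31 days: +31 → Jan 1, 1840 (93 left).
Jan has 31 days: +31 → Feb 1, 1840 (62 left).
Feb has 29 days: +29 → Mar 1, 1840 (33 left).
Mar has 31 days: +31 → Apr 1, 1840 (2 left).
+2 → Apr 3, 1840.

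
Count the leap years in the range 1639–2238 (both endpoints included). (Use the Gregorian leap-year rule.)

145

Multiples of 4 in [1639,2238]: 150.
Of those, multiples of 100: 6 (not leap unless ÷400).
Multiples of 400: 1.
Leap years = 150 − 6 + 1 = 145.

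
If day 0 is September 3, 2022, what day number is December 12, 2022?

Sep 3, 2022 → Oct 3, 2022: 30 days (September has 30).
Oct 3, 2022 → Nov 3, 2022: 31 days (October has 31).
Nov 3, 2022 → Dec 3, 2022: 30 days (November has 30).
Dec 3, 2022 → Dec 12, 2022: 9 days.
Total: 100 days.

100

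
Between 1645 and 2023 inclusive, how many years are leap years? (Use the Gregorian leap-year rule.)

Multiples of 4 in [1645,2023]: 94.
Of those, multiples of 100: 4 (not leap unless ÷400).
Multiples of 400: 1.
Leap years = 94 − 4 + 1 = 91.

91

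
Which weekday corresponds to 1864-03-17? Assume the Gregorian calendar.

Doomsday rule: the anchor day for the 1800s is Friday. For year 64: 64÷12 = 5 r 4, and 4÷4 = 1, so 5+4+1 = 10.
Friday + 10 ≡ Monday — that's 1864's doomsday.
In March the doomsday date is Mar 14.
Mar 17 is 3 days after Mar 14; 3 mod 7 = 3, so Monday + 3 = Thursday.

Thursday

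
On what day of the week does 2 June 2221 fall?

Saturday

Doomsday rule: the anchor day for the 2200s is Friday. For year 21: 21÷12 = 1 r 9, and 9÷4 = 2, so 1+9+2 = 12.
Friday + 12 ≡ Wednesday — that's 2221's doomsday.
In June the doomsday date is Jun 6.
Jun 2 is 4 days before Jun 6; 4 mod 7 = 4, so Wednesday − 4 = Saturday.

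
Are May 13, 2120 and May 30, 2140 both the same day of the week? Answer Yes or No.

Yes

From May 13, 2120 to May 30, 2140 is 7322 days.
7322 mod 7 = 0, so they are the same weekday.
(May 13, 2120 is a Monday; May 30, 2140 is a Monday.)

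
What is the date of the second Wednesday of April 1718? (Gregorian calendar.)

April 13, 1718

April 1, 1718 is a Friday.
The first Wednesday is therefore April 6 (5 days later).
The second Wednesday is 6 + 1×7 = April 13.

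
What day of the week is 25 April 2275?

Doomsday rule: the anchor day for the 2200s is Friday. For year 75: 75÷12 = 6 r 3, and 3÷4 = 0, so 6+3+0 = 9.
Friday + 9 ≡ Sunday — that's 2275's doomsday.
In April the doomsday date is Apr 4.
Apr 25 is 21 days after Apr 4; 21 mod 7 = 0, so Sunday + 0 = Sunday.

Sunday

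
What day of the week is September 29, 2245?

Doomsday rule: the anchor day for the 2200s is Friday. For year 45: 45÷12 = 3 r 9, and 9÷4 = 2, so 3+9+2 = 14.
Friday + 14 ≡ Friday — that's 2245's doomsday.
In September the doomsday date is Sep 5.
Sep 29 is 24 days after Sep 5; 24 mod 7 = 3, so Friday + 3 = Monday.

Monday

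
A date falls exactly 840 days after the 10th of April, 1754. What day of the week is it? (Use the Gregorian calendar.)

Wednesday

First find the weekday of Apr 10, 1754. Doomsday rule: the anchor day for the 1700s is Sunday. For year 54: 54÷12 = 4 r 6, and 6÷4 = 1, so 4+6+1 = 11.
Sunday + 11 ≡ Thursday — that's 1754's doomsday.
In April the doomsday date is Apr 4.
Apr 10 is 6 days after Apr 4; 6 mod 7 = 6, so Thursday + 6 = Wednesday.
840 mod 7 = 0, so 840 days after a Wednesday is Wednesday + 0 = Wednesday.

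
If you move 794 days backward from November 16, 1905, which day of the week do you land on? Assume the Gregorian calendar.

First find the weekday of Nov 16, 1905. Doomsday rule: the anchor day for the 1900s is Wednesday. For year 05: 5÷12 = 0 r 5, and 5÷4 = 1, so 0+5+1 = 6.
Wednesday + 6 ≡ Tuesday — that's 1905's doomsday.
In November the doomsday date is Nov 7.
Nov 16 is 9 days after Nov 7; 9 mod 7 = 2, so Tuesday + 2 = Thursday.
794 mod 7 = 3, so 794 days before a Thursday is Thursday − 3 = Monday.

Monday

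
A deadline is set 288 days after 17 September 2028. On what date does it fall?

Sep has 30 days: +14 → Oct 1, 2028 (274 left).
Oct has 31 days: +31 → Nov 1, 2028 (243 left).
Nov has 30 days: +30 → Dec 1, 2028 (213 left).
Dec has 31 days: +31 → Jan 1, 2029 (182 left).
Jan has 31 days: +31 → Feb 1, 2029 (151 left).
Feb has 28 days: +28 → Mar 1, 2029 (123 left).
Mar has 31 days: +31 → Apr 1, 2029 (92 left).
Apr has 30 days: +30 → May 1, 2029 (62 left).
May has 31 days: +31 → Jun 1, 2029 (31 left).
Jun has 30 days: +30 → Jul 1, 2029 (1 left).
+1 → Jul 2, 2029.

July 2, 2029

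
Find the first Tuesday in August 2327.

August 2, 2327

August 1, 2327 is a Monday.
The first Tuesday is therefore August 2 (1 days later).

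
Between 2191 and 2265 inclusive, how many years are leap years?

Multiples of 4 in [2191,2265]: 19.
Of those, multiples of 100: 1 (not leap unless ÷400).
Multiples of 400: 0.
Leap years = 19 − 1 + 0 = 18.

18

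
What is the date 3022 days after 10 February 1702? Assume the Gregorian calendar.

+365 (one year) → Feb 10, 1703 (2657 left).
+365 (one year) → Feb 10, 1704 (2292 left).
+366 (one year; includes Feb 29, 1704) → Feb 10, 1705 (1926 left).
+365 (one year) → Feb 10, 1706 (1561 left).
+365 (one year) → Feb 10, 1707 (1196 left).
+365 (one year) → Feb 10, 1708 (831 left).
+366 (one year; includes Feb 29, 1708) → Feb 10, 1709 (465 left).
+365 (one year) → Feb 10, 1710 (100 left).
Feb has 28 days: +19 → Mar 1, 1710 (81 left).
Mar has 31 days: +31 → Apr 1, 1710 (50 left).
Apr has 30 days: +30 → May 1, 1710 (20 left).
+20 → May 21, 1710.

May 21, 1710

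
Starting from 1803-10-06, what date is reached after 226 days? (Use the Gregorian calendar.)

May 19, 1804

Oct has 31 days: +26 → Nov 1, 1803 (200 left).
Nov has 30 days: +30 → Dec 1, 1803 (170 left).
Dec has 31 days: +31 → Jan 1, 1804 (139 left).
Jan has 31 days: +31 → Feb 1, 1804 (108 left).
Feb has 29 days: +29 → Mar 1, 1804 (79 left).
Mar has 31 days: +31 → Apr 1, 1804 (48 left).
Apr has 30 days: +30 → May 1, 1804 (18 left).
+18 → May 19, 1804.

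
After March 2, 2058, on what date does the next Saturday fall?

Mar 2, 2058 is a Saturday.
From Saturday to the next Saturday is 7 days.
Mar 2, 2058 + 7 = Mar 9, 2058.

March 9, 2058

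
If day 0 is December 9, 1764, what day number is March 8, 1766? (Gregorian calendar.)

454

Dec 9, 1764 → Dec 9, 1765: 365 days.
Dec 9, 1765 → Jan 9, 1766: 31 days (December has 31).
Jan 9, 1766 → Feb 9, 1766: 31 days (January has 31).
Feb 9, 1766 → Mar 8, 1766: 27 days.
Total: 454 days.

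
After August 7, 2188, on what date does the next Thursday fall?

Aug 7, 2188 is a Thursday.
From Thursday to the next Thursday is 7 days.
Aug 7, 2188 + 7 = Aug 14, 2188.

August 14, 2188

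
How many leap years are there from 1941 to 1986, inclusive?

11

Multiples of 4 in [1941,1986]: 11.
Of those, multiples of 100: 0 (not leap unless ÷400).
Multiples of 400: 0.
Leap years = 11 − 0 + 0 = 11.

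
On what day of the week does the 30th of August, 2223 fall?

Doomsday rule: the anchor day for the 2200s is Friday. For year 23: 23÷12 = 1 r 11, and 11÷4 = 2, so 1+11+2 = 14.
Friday + 14 ≡ Friday — that's 2223's doomsday.
In August the doomsday date is Aug 8.
Aug 30 is 22 days after Aug 8; 22 mod 7 = 1, so Friday + 1 = Saturday.

Saturday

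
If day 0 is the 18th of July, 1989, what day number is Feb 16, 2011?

7883

Jul 18, 1989 → Jul 18, 1990: 365 days.
Jul 18, 1990 → Jul 18, 1991: 365 days.
Jul 18, 1991 → Jul 18, 1992: 366 days (Feb 29, 1992 is in that span).
Jul 18, 1992 → Jul 18, 1993: 365 days.
Jul 18, 1993 → Jul 18, 1994: 365 days.
Jul 18, 1994 → Jul 18, 1995: 365 days.
Jul 18, 1995 → Jul 18, 1996: 366 days (Feb 29, 1996 is in that span).
Jul 18, 1996 → Jul 18, 1997: 365 days.
Jul 18, 1997 → Jul 18, 1998: 365 days.
Jul 18, 1998 → Jul 18, 1999: 365 days.
Jul 18, 1999 → Jul 18, 2000: 366 days (Feb 29, 2000 is in that span).
Jul 18, 2000 → Jul 18, 2001: 365 days.
Jul 18, 2001 → Jul 18, 2002: 365 days.
Jul 18, 2002 → Jul 18, 2003: 365 days.
Jul 18, 2003 → Jul 18, 2004: 366 days (Feb 29, 2004 is in that span).
Jul 18, 2004 → Jul 18, 2005: 365 days.
Jul 18, 2005 → Jul 18, 2006: 365 days.
Jul 18, 2006 → Jul 18, 2007: 365 days.
Jul 18, 2007 → Jul 18, 2008: 366 days (Feb 29, 2008 is in that span).
Jul 18, 2008 → Jul 18, 2009: 365 days.
Jul 18, 2009 → Jul 18, 2010: 365 days.
Jul 18, 2010 → Aug 18, 2010: 31 days (July has 31).
Aug 18, 2010 → Sep 18, 2010: 31 days (August has 31).
Sep 18, 2010 → Oct 18, 2010: 30 days (September has 30).
Oct 18, 2010 → Nov 18, 2010: 31 days (October has 31).
Nov 18, 2010 → Dec 18, 2010: 30 days (November has 30).
Dec 18, 2010 → Jan 18, 2011: 31 days (December has 31).
Jan 18, 2011 → Feb 16, 2011: 29 days.
Total: 7883 days.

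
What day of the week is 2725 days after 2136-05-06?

First find the weekday of May 6, 2136. Doomsday rule: the anchor day for the 2100s is Sunday. For year 36: 36÷12 = 3 r 0, and 0÷4 = 0, so 3+0+0 = 3.
Sunday + 3 ≡ Wednesday — that's 2136's doomsday.
In May the doomsday date is May 9.
May 6 is 3 days before May 9; 3 mod 7 = 3, so Wednesday − 3 = Sunday.
2725 mod 7 = 2, so 2725 days after a Sunday is Sunday + 2 = Tuesday.

Tuesday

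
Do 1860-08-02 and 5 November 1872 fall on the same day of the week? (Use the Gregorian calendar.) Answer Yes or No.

From Aug 2, 1860 to Nov 5, 1872 is 4478 days.
4478 mod 7 = 5, so they are different weekdays.
(Aug 2, 1860 is a Thursday; Nov 5, 1872 is a Tuesday.)

No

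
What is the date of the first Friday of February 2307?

February 1, 2307 is a Friday.
The first Friday is therefore February 1 (same day).

February 1, 2307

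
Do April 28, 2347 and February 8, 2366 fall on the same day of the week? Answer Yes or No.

No

From Apr 28, 2347 to Feb 8, 2366 is 6861 days.
6861 mod 7 = 1, so they are different weekdays.
(Apr 28, 2347 is a Monday; Feb 8, 2366 is a Tuesday.)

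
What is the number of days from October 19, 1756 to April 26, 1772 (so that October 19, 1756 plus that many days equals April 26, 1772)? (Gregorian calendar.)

Oct 19, 1756 → Oct 19, 1757: 365 days.
Oct 19, 1757 → Oct 19, 1758: 365 days.
Oct 19, 1758 → Oct 19, 1759: 365 days.
Oct 19, 1759 → Oct 19, 1760: 366 days (Feb 29, 1760 is in that span).
Oct 19, 1760 → Oct 19, 1761: 365 days.
Oct 19, 1761 → Oct 19, 1762: 365 days.
Oct 19, 1762 → Oct 19, 1763: 365 days.
Oct 19, 1763 → Oct 19, 1764: 366 days (Feb 29, 1764 is in that span).
Oct 19, 1764 → Oct 19, 1765: 365 days.
Oct 19, 1765 → Oct 19, 1766: 365 days.
Oct 19, 1766 → Oct 19, 1767: 365 days.
Oct 19, 1767 → Oct 19, 1768: 366 days (Feb 29, 1768 is in that span).
Oct 19, 1768 → Oct 19, 1769: 365 days.
Oct 19, 1769 → Oct 19, 1770: 365 days.
Oct 19, 1770 → Oct 19, 1771: 365 days.
Oct 19, 1771 → Nov 19, 1771: 31 days (October has 31).
Nov 19, 1771 → Dec 19, 1771: 30 days (November has 30).
Dec 19, 1771 → Jan 19, 1772: 31 days (December has 31).
Jan 19, 1772 → Feb 19, 1772: 31 days (January has 31).
Feb 19, 1772 → Mar 19, 1772: 29 days (February has 29).
Mar 19, 1772 → Apr 19, 1772: 31 days (March has 31).
Apr 19, 1772 → Apr 26, 1772: 7 days.
Total: 5668 days.

5668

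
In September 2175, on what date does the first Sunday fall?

September 3, 2175

September 1, 2175 is a Friday.
The first Sunday is therefore September 3 (2 days later).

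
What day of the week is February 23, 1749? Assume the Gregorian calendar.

Sunday

Doomsday rule: the anchor day for the 1700s is Sunday. For year 49: 49÷12 = 4 r 1, and 1÷4 = 0, so 4+1+0 = 5.
Sunday + 5 ≡ Friday — that's 1749's doomsday.
In February the doomsday date is Feb 28 (1749 is not a leap year).
Feb 23 is 5 days before Feb 28; 5 mod 7 = 5, so Friday − 5 = Sunday.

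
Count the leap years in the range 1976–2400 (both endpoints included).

Multiples of 4 in [1976,2400]: 107.
Of those, multiples of 100: 5 (not leap unless ÷400).
Multiples of 400: 2.
Leap years = 107 − 5 + 2 = 104.

104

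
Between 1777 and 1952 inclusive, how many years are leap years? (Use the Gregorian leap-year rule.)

Multiples of 4 in [1777,1952]: 44.
Of those, multiples of 100: 2 (not leap unless ÷400).
Multiples of 400: 0.
Leap years = 44 − 2 + 0 = 42.

42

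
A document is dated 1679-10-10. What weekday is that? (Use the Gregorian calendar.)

Tuesday

Doomsday rule: the anchor day for the 1600s is Tuesday. For year 79: 79÷12 = 6 r 7, and 7÷4 = 1, so 6+7+1 = 14.
Tuesday + 14 ≡ Tuesday — that's 1679's doomsday.
In October the doomsday date is Oct 10.
Oct 10 is the doomsday itself: Tuesday.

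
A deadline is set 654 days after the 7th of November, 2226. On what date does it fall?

+365 (one year) → Nov 7, 2227 (289 left).
Nov has 30 days: +24 → Dec 1, 2227 (265 left).
Dec has 31 days: +31 → Jan 1, 2228 (234 left).
Jan has 31 days: +31 → Feb 1, 2228 (203 left).
Feb has 29 days: +29 → Mar 1, 2228 (174 left).
Mar has 31 days: +31 → Apr 1, 2228 (143 left).
Apr has 30 days: +30 → May 1, 2228 (113 left).
May has 31 days: +31 → Jun 1, 2228 (82 left).
Jun has 30 days: +30 → Jul 1, 2228 (52 left).
Jul has 31 days: +31 → Aug 1, 2228 (21 left).
+21 → Aug 22, 2228.

August 22, 2228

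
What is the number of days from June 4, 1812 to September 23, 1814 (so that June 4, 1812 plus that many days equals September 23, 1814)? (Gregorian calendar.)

Jun 4, 1812 → Jun 4, 1813: 365 days.
Jun 4, 1813 → Jun 4, 1814: 365 days.
Jun 4, 1814 → Jul 4, 1814: 30 days (June has 30).
Jul 4, 1814 → Aug 4, 1814: 31 days (July has 31).
Aug 4, 1814 → Sep 4, 1814: 31 days (August has 31).
Sep 4, 1814 → Sep 23, 1814: 19 days.
Total: 841 days.

841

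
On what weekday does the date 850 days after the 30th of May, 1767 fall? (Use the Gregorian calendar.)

Tuesday

First find the weekday of May 30, 1767. Doomsday rule: the anchor day for the 1700s is Sunday. For year 67: 67÷12 = 5 r 7, and 7÷4 = 1, so 5+7+1 = 13.
Sunday + 13 ≡ Saturday — that's 1767's doomsday.
In May the doomsday date is May 9.
May 30 is 21 days after May 9; 21 mod 7 = 0, so Saturday + 0 = Saturday.
850 mod 7 = 3, so 850 days after a Saturday is Saturday + 3 = Tuesday.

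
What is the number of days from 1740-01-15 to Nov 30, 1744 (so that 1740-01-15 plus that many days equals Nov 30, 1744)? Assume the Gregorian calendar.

1781

Jan 15, 1740 → Jan 15, 1741: 366 days (Feb 29, 1740 is in that span).
Jan 15, 1741 → Jan 15, 1742: 365 days.
Jan 15, 1742 → Jan 15, 1743: 365 days.
Jan 15, 1743 → Jan 15, 1744: 365 days.
Jan 15, 1744 → Feb 15, 1744: 31 days (January has 31).
Feb 15, 1744 → Mar 15, 1744: 29 days (February has 29).
Mar 15, 1744 → Apr 15, 1744: 31 days (March has 31).
Apr 15, 1744 → May 15, 1744: 30 days (April has 30).
May 15, 1744 → Jun 15, 1744: 31 days (May has 31).
Jun 15, 1744 → Jul 15, 1744: 30 days (June has 30).
Jul 15, 1744 → Aug 15, 1744: 31 days (July has 31).
Aug 15, 1744 → Sep 15, 1744: 31 days (August has 31).
Sep 15, 1744 → Oct 15, 1744: 30 days (September has 30).
Oct 15, 1744 → Nov 15, 1744: 31 days (October has 31).
Nov 15, 1744 → Nov 30, 1744: 15 days.
Total: 1781 days.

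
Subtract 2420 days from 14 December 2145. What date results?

April 30, 2139

−365 (one year) → Dec 14, 2144 (2055 left).
−366 (one year; includes Feb 29, 2144) → Dec 14, 2143 (1689 left).
−365 (one year) → Dec 14, 2142 (1324 left).
−365 (one year) → Dec 14, 2141 (959 left).
−365 (one year) → Dec 14, 2140 (594 left).
−366 (one year; includes Feb 29, 2140) → Dec 14, 2139 (228 left).
−14 → Nov 30, 2139 (end of Nov, 30 days; 214 left).
−30 → Oct 31, 2139 (end of Oct, 31 days; 184 left).
−31 → Sep 30, 2139 (end of Sep, 30 days; 153 left).
−30 → Aug 31, 2139 (end of Aug, 31 days; 123 left).
−31 → Jul 31, 2139 (end of Jul, 31 days; 92 left).
−31 → Jun 30, 2139 (end of Jun, 30 days; 61 left).
−30 → May 31, 2139 (end of May, 31 days; 31 left).
−31 → Apr 30, 2139 (end of Apr, 30 days; 0 left).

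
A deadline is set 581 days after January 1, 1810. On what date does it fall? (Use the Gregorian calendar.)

+365 (one year) → Jan 1, 1811 (216 left).
Jan has 31 days: +31 → Feb 1, 1811 (185 left).
Feb has 28 days: +28 → Mar 1, 1811 (157 left).
Mar has 31 days: +31 → Apr 1, 1811 (126 left).
Apr has 30 days: +30 → May 1, 1811 (96 left).
May has 31 days: +31 → Jun 1, 1811 (65 left).
Jun has 30 days: +30 → Jul 1, 1811 (35 left).
Jul has 31 days: +31 → Aug 1, 1811 (4 left).
+4 → Aug 5, 1811.

August 5, 1811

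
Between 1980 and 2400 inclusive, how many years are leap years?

103

Multiples of 4 in [1980,2400]: 106.
Of those, multiples of 100: 5 (not leap unless ÷400).
Multiples of 400: 2.
Leap years = 106 − 5 + 2 = 103.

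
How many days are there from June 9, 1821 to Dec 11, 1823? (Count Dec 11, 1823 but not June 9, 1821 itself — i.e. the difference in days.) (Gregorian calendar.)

Jun 9, 1821 → Jun 9, 1822: 365 days.
Jun 9, 1822 → Jun 9, 1823: 365 days.
Jun 9, 1823 → Jul 9, 1823: 30 days (June has 30).
Jul 9, 1823 → Aug 9, 1823: 31 days (July has 31).
Aug 9, 1823 → Sep 9, 1823: 31 days (August has 31).
Sep 9, 1823 → Oct 9, 1823: 30 days (September has 30).
Oct 9, 1823 → Nov 9, 1823: 31 days (October has 31).
Nov 9, 1823 → Dec 9, 1823: 30 days (November has 30).
Dec 9, 1823 → Dec 11, 1823: 2 days.
Total: 915 days.

915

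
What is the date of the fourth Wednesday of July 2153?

July 25, 2153

July 1, 2153 is a Sunday.
The first Wednesday is therefore July 4 (3 days later).
The fourth Wednesday is 4 + 3×7 = July 25.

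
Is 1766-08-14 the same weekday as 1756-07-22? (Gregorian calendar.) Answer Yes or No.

From Jul 22, 1756 to Aug 14, 1766 is 3675 days.
3675 mod 7 = 0, so they are the same weekday.
(Jul 22, 1756 is a Thursday; Aug 14, 1766 is a Thursday.)

Yes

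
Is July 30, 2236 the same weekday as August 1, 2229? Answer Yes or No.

Yes

From Aug 1, 2229 to Jul 30, 2236 is 2555 days.
2555 mod 7 = 0, so they are the same weekday.
(Aug 1, 2229 is a Saturday; Jul 30, 2236 is a Saturday.)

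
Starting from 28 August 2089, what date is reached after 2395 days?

March 19, 2096

+365 (one year) → Aug 28, 2090 (2030 left).
+365 (one year) → Aug 28, 2091 (1665 left).
+366 (one year; includes Feb 29, 2092) → Aug 28, 2092 (1299 left).
+365 (one year) → Aug 28, 2093 (934 left).
+365 (one year) → Aug 28, 2094 (569 left).
+365 (one year) → Aug 28, 2095 (204 left).
Aug has 31 days: +4 → Sep 1, 2095 (200 left).
Sep has 30 days: +30 → Oct 1, 2095 (170 left).
Oct has 31 days: +31 → Nov 1, 2095 (139 left).
Nov has 30 days: +30 → Dec 1, 2095 (109 left).
Dec has 31 days: +31 → Jan 1, 2096 (78 left).
Jan has 31 days: +31 → Feb 1, 2096 (47 left).
Feb has 29 days: +29 → Mar 1, 2096 (18 left).
+18 → Mar 19, 2096.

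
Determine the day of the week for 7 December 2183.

Sunday

January 1, 2183 is a Wednesday.
Jan 1, 2183 → Feb 1, 2183: 31 days (January has 31).
Feb 1, 2183 → Mar 1, 2183: 28 days (February has 28).
Mar 1, 2183 → Apr 1, 2183: 31 days (March has 31).
Apr 1, 2183 → May 1, 2183: 30 days (April has 30).
May 1, 2183 → Jun 1, 2183: 31 days (May has 31).
Jun 1, 2183 → Jul 1, 2183: 30 days (June has 30).
Jul 1, 2183 → Aug 1, 2183: 31 days (July has 31).
Aug 1, 2183 → Sep 1, 2183: 31 days (August has 31).
Sep 1, 2183 → Oct 1, 2183: 30 days (September has 30).
Oct 1, 2183 → Nov 1, 2183: 31 days (October has 31).
Nov 1, 2183 → Dec 1, 2183: 30 days (November has 30).
Dec 1, 2183 → Dec 7, 2183: 6 days.
Total: 340 days.
340 mod 7 = 4, so Wednesday + 4 = Sunday.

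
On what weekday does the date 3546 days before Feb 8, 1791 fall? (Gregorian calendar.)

First find the weekday of Feb 8, 1791. Doomsday rule: the anchor day for the 1700s is Sunday. For year 91: 91÷12 = 7 r 7, and 7÷4 = 1, so 7+7+1 = 15.
Sunday + 15 ≡ Monday — that's 1791's doomsday.
In February the doomsday date is Feb 28 (1791 is not a leap year).
Feb 8 is 20 days before Feb 28; 20 mod 7 = 6, so Monday − 6 = Tuesday.
3546 mod 7 = 4, so 3546 days before a Tuesday is Tuesday − 4 = Friday.

Friday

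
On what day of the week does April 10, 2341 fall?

Doomsday rule: the anchor day for the 2300s is Wednesday. For year 41: 41÷12 = 3 r 5, and 5÷4 = 1, so 3+5+1 = 9.
Wednesday + 9 ≡ Friday — that's 2341's doomsday.
In April the doomsday date is Apr 4.
Apr 10 is 6 days after Apr 4; 6 mod 7 = 6, so Friday + 6 = Thursday.

Thursday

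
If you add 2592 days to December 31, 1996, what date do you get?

+365 (one year) → Dec 31, 1997 (2227 left).
+365 (one year) → Dec 31, 1998 (1862 left).
+365 (one year) → Dec 31, 1999 (1497 left).
+366 (one year; includes Feb 29, 2000) → Dec 31, 2000 (1131 left).
+365 (one year) → Dec 31, 2001 (766 left).
+365 (one year) → Dec 31, 2002 (401 left).
+365 (one year) → Dec 31, 2003 (36 left).
Dec has 31 days: +1 → Jan 1, 2004 (35 left).
Jan has 31 days: +31 → Feb 1, 2004 (4 left).
+4 → Feb 5, 2004.

February 5, 2004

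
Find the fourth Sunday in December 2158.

December 24, 2158

December 1, 2158 is a Friday.
The first Sunday is therefore December 3 (2 days later).
The fourth Sunday is 3 + 3×7 = December 24.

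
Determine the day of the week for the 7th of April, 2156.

Doomsday rule: the anchor day for the 2100s is Sunday. For year 56: 56÷12 = 4 r 8, and 8÷4 = 2, so 4+8+2 = 14.
Sunday + 14 ≡ Sunday — that's 2156's doomsday.
In April the doomsday date is Apr 4.
Apr 7 is 3 days after Apr 4; 3 mod 7 = 3, so Sunday + 3 = Wednesday.

Wednesday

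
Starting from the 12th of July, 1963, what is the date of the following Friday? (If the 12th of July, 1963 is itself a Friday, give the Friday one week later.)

July 19, 1963

Jul 12, 1963 is a Friday.
From Friday to the next Friday is 7 days.
Jul 12, 1963 + 7 = Jul 19, 1963.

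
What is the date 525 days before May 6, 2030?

November 27, 2028

−365 (one year) → May 6, 2029 (160 left).
−6 → Apr 30, 2029 (end of Apr, 30 days; 154 left).
−30 → Mar 31, 2029 (end of Mar, 31 days; 124 left).
−31 → Feb 28, 2029 (end of Feb, 28 days; 93 left).
−28 → Jan 31, 2029 (end of Jan, 31 days; 65 left).
−31 → Dec 31, 2028 (end of Dec, 31 days; 34 left).
−31 → Nov 30, 2028 (end of Nov, 30 days; 3 left).
−3 → Nov 27, 2028.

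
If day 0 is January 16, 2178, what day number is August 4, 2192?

5314

Jan 16, 2178 → Jan 16, 2179: 365 days.
Jan 16, 2179 → Jan 16, 2180: 365 days.
Jan 16, 2180 → Jan 16, 2181: 366 days (Feb 29, 2180 is in that span).
Jan 16, 2181 → Jan 16, 2182: 365 days.
Jan 16, 2182 → Jan 16, 2183: 365 days.
Jan 16, 2183 → Jan 16, 2184: 365 days.
Jan 16, 2184 → Jan 16, 2185: 366 days (Feb 29, 2184 is in that span).
Jan 16, 2185 → Jan 16, 2186: 365 days.
Jan 16, 2186 → Jan 16, 2187: 365 days.
Jan 16, 2187 → Jan 16, 2188: 365 days.
Jan 16, 2188 → Jan 16, 2189: 366 days (Feb 29, 2188 is in that span).
Jan 16, 2189 → Jan 16, 2190: 365 days.
Jan 16, 2190 → Jan 16, 2191: 365 days.
Jan 16, 2191 → Jan 16, 2192: 365 days.
Jan 16, 2192 → Feb 16, 2192: 31 days (January has 31).
Feb 16, 2192 → Mar 16, 2192: 29 days (February has 29).
Mar 16, 2192 → Apr 16, 2192: 31 days (March has 31).
Apr 16, 2192 → May 16, 2192: 30 days (April has 30).
May 16, 2192 → Jun 16, 2192: 31 days (May has 31).
Jun 16, 2192 → Jul 16, 2192: 30 days (June has 30).
Jul 16, 2192 → Aug 4, 2192: 19 days.
Total: 5314 days.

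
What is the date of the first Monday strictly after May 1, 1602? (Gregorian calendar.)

May 1, 1602 is a Wednesday.
From Wednesday to the next Monday is 5 days.
May 1, 1602 + 5 = May 6, 1602.

May 6, 1602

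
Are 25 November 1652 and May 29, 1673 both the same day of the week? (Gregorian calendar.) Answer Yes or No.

Yes

From Nov 25, 1652 to May 29, 1673 is 7490 days.
7490 mod 7 = 0, so they are the same weekday.
(Nov 25, 1652 is a Monday; May 29, 1673 is a Monday.)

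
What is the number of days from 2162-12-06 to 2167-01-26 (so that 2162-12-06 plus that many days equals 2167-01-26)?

1512

Dec 6, 2162 → Dec 6, 2163: 365 days.
Dec 6, 2163 → Dec 6, 2164: 366 days (Feb 29, 2164 is in that span).
Dec 6, 2164 → Dec 6, 2165: 365 days.
Dec 6, 2165 → Dec 6, 2166: 365 days.
Dec 6, 2166 → Jan 6, 2167: 31 days (December has 31).
Jan 6, 2167 → Jan 26, 2167: 20 days.
Total: 1512 days.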